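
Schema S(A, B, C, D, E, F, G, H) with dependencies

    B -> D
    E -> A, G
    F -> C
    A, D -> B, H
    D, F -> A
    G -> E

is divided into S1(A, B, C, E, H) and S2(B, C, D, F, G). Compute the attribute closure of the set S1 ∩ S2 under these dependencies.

S1 ∩ S2 = {B, C}.
B → D applies, adding D
Closure: {B, C, D}.

B, C, D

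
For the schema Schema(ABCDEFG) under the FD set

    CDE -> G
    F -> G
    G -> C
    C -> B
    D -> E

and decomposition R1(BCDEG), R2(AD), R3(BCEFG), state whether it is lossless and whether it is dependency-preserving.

Lossless test (chase): Rows 1 and 2 agree on D; apply D→E and equate their E entries. No row becomes fully distinguished — the join is lossy.
Dependency preservation: every FD's attributes lie within a single fragment, so each can be enforced locally — preserved.

lossy but dependency-preserving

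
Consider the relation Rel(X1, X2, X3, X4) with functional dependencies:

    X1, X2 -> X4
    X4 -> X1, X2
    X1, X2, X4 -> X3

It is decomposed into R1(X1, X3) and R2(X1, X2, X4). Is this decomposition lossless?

No

Common attributes: R1 ∩ R2 = {X1}.
No dependency enlarges {X1}, so (X1)⁺ = {X1}.
The closure contains neither all of R1 = {X1, X3} nor all of R2 = {X1, X2, X4}, so the common attributes are not a superkey of either fragment. The join is lossy.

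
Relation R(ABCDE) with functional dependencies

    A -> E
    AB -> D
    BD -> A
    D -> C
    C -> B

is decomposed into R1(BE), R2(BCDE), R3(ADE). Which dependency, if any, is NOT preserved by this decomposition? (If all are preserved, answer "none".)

AB -> D

Check AB → D: no single fragment contains all of {ABD}, and the restricted closure of {AB} across the fragments never reaches {D}.
A → E is preserved.
BD → A is preserved.
D → C is preserved.
C → B is preserved.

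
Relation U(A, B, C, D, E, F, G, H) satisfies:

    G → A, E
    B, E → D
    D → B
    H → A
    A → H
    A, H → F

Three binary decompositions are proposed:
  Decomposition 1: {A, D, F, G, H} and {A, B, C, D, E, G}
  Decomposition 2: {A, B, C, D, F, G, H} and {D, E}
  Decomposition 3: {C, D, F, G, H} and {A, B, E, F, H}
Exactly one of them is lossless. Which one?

Decomposition 1

Decomposition 1: common = {A, D, G}, closure = {A, B, D, E, F, G, H} → lossless.
Decomposition 2: common = {D}, closure = {B, D} → lossy.
Decomposition 3: common = {F, H}, closure = {A, F, H} → lossy.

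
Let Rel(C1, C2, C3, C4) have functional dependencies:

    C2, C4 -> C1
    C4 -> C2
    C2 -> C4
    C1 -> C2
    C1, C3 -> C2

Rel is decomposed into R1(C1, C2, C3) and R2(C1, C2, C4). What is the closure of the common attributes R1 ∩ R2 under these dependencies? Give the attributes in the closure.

R1 ∩ R2 = {C1, C2}.
C2 → C4 applies, adding C4
Closure: {C1, C2, C4}.

C1, C2, C4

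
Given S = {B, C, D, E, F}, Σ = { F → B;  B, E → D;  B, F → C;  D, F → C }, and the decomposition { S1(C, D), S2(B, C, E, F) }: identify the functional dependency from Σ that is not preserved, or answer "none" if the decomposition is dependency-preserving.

Check B, E → D: no single fragment contains all of {B, D, E}, and the restricted closure of {B, E} across the fragments never reaches {D}.
F → B is preserved.
B, F → C is preserved.
D, F → C is preserved.

B, E → D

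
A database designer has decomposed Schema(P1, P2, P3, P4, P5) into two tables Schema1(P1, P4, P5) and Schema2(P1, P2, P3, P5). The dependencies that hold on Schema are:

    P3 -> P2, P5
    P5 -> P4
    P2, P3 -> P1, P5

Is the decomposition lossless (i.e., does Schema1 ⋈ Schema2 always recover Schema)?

Common attributes: Schema1 ∩ Schema2 = {P1, P5}.
Closure of {P1, P5}: P5 → P4 applies, adding P4. So (P1, P5)⁺ = {P1, P4, P5}.
This closure contains every attribute of Schema1, so Schema1 ∩ Schema2 → Schema1. The join is lossless.

Yes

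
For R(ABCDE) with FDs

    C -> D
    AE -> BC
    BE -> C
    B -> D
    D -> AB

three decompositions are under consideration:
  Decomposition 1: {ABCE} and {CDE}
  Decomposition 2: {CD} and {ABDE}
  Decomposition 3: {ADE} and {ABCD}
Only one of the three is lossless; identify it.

Decomposition 1: common = {CE}, closure = {ABCDE} → lossless.
Decomposition 2: common = {D}, closure = {ABD} → lossy.
Decomposition 3: common = {AD}, closure = {ABD} → lossy.

Decomposition 1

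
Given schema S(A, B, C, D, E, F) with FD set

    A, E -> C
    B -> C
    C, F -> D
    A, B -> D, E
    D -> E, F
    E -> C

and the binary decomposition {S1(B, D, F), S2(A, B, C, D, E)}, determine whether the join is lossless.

Yes

Common attributes: S1 ∩ S2 = {B, D}.
Closure of {B, D}: B → C applies, adding C; D → E, F applies, adding E, F. So (B, D)⁺ = {B, C, D, E, F}.
This closure contains every attribute of S1, so S1 ∩ S2 → S1. The join is lossless.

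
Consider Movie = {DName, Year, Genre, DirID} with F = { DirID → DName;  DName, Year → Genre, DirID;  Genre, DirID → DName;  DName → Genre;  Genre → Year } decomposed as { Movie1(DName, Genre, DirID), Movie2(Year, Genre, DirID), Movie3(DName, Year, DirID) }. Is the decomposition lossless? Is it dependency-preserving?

Lossless test (chase): Rows 1 and 2 agree on DirID; apply DirID→DName and equate their DName entries. Rows 2 and 3 agree on DName, Year; apply DName, Year→Genre, DirID and equate their Genre, DirID entries. Rows 1 and 2 agree on Genre; apply Genre→Year and equate their Year entries. Row 1 is now all distinguished symbols — the join is lossless.
Dependency preservation: DName, Year → Genre, DirID is not contained in any single fragment, but the restricted closure of its left-hand side across the fragments still reaches the right-hand side; the remaining FDs each lie inside some fragment. All dependencies are preserved.

lossless and dependency-preserving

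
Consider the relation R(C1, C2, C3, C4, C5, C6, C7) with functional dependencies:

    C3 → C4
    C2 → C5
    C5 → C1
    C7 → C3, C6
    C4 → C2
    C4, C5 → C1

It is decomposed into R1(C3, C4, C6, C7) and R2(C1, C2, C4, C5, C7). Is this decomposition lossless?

Yes

Common attributes: R1 ∩ R2 = {C4, C7}.
Closure of {C4, C7}: C7 → C3, C6 applies, adding C3, C6; C4 → C2 applies, adding C2; C2 → C5 applies, adding C5; C5 → C1 applies, adding C1. So (C4, C7)⁺ = {C1, C2, C3, C4, C5, C6, C7}.
This closure contains every attribute of R1, so R1 ∩ R2 → R1. The join is lossless.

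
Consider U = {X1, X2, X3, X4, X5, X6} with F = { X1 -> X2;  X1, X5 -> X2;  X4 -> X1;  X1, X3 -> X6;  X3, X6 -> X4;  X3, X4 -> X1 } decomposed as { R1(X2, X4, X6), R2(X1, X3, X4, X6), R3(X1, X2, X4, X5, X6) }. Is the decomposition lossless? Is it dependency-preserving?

Lossless test (chase): Rows 2 and 3 agree on X1; apply X1→X2 and equate their X2 entries. Rows 1 and 2 agree on X4; apply X4→X1 and equate their X1 entries. No row becomes fully distinguished — the join is lossy.
Dependency preservation: every FD's attributes lie within a single fragment, so each can be enforced locally — preserved.

lossy but dependency-preserving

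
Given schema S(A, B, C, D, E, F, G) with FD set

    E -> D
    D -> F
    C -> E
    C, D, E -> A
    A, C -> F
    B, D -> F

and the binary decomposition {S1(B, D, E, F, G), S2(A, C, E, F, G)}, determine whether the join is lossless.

No

Common attributes: S1 ∩ S2 = {E, F, G}.
Closure of {E, F, G}: E → D applies, adding D. So (E, F, G)⁺ = {D, E, F, G}.
The closure contains neither all of S1 = {B, D, E, F, G} nor all of S2 = {A, C, E, F, G}, so the common attributes are not a superkey of either fragment. The join is lossy.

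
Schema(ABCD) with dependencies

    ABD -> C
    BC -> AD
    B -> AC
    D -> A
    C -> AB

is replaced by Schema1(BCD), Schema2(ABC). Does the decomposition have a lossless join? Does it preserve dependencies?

lossless but not dependency-preserving

Lossless test: (BC)⁺ = {ABCD}, which contains all of one fragment — lossless.
Dependency preservation: the restricted closure of {D} across the fragments never reaches {A}, so D → A cannot be enforced without a join — not preserved.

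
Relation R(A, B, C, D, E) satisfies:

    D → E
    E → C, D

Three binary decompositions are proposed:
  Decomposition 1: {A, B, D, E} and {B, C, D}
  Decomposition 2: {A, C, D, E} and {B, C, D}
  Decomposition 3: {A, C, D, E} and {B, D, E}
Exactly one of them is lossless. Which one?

Decomposition 1: common = {B, D}, closure = {B, C, D, E} → lossless.
Decomposition 2: common = {C, D}, closure = {C, D, E} → lossy.
Decomposition 3: common = {D, E}, closure = {C, D, E} → lossy.

Decomposition 1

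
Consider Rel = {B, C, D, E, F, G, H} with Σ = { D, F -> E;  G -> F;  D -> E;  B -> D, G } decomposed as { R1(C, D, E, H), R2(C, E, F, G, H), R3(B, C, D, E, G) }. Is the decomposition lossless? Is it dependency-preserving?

lossy but dependency-preserving

Lossless test (chase): Rows 2 and 3 agree on G; apply G→F and equate their F entries. No row becomes fully distinguished — the join is lossy.
Dependency preservation: D, F → E is not contained in any single fragment, but the restricted closure of its left-hand side across the fragments still reaches the right-hand side; the remaining FDs each lie inside some fragment. All dependencies are preserved.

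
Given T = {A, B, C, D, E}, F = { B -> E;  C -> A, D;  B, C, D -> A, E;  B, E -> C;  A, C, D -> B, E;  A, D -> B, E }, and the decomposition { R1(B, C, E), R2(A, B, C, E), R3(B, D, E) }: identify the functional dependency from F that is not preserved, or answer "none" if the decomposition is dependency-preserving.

A, D -> B, E

Check A, D → B, E: no single fragment contains all of {A, B, D, E}, and the restricted closure of {A, D} across the fragments never reaches {B, E}.
B → E is preserved.
C → A, D is preserved.
B, C, D → A, E is preserved.
B, E → C is preserved.
A, C, D → B, E is preserved.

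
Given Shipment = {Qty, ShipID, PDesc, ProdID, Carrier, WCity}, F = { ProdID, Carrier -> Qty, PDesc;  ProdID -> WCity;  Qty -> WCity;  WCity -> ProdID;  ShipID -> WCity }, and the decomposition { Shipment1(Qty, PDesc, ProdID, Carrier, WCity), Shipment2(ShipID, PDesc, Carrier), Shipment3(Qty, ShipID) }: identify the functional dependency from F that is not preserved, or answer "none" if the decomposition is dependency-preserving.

ShipID -> WCity

Check ShipID → WCity: no single fragment contains all of {ShipID, WCity}, and the restricted closure of {ShipID} across the fragments never reaches {WCity}.
ProdID, Carrier → Qty, PDesc is preserved.
ProdID → WCity is preserved.
Qty → WCity is preserved.
WCity → ProdID is preserved.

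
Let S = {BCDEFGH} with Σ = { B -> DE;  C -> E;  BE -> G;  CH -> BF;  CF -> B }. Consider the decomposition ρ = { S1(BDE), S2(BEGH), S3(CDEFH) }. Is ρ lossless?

Chase test. Columns are BCDEFGH; row i has aⱼ where attribute j ∈ Si, else bᵢⱼ.
Initial tableau (one row per fragment):
  row 1: a1 b12 a3 a4 b15 b16 b17
  row 2: a1 b22 b23 a4 b25 a6 a7
  row 3: b31 a2 a3 a4 a5 b36 a7
Rows 1 and 2 agree on B; apply B→DE and equate their DE entries.
Rows 1 and 2 agree on BE; apply BE→G and equate their G entries.
No row becomes fully distinguished — the join is lossy.

No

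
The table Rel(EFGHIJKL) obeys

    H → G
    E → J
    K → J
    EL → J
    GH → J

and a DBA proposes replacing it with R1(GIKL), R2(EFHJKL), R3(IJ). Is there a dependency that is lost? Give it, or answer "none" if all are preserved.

Check H → G: no single fragment contains all of {GH}, and the restricted closure of {H} across the fragments never reaches {G}.
E → J is preserved.
K → J is preserved.
EL → J is preserved.
GH → J is preserved.

H → G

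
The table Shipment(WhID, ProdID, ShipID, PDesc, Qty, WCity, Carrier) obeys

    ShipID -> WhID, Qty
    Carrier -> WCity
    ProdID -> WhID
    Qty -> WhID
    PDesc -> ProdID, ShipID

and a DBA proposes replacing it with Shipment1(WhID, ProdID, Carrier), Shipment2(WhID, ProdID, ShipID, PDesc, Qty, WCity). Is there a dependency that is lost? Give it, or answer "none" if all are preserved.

Carrier -> WCity

Check Carrier → WCity: no single fragment contains all of {WCity, Carrier}, and the restricted closure of {Carrier} across the fragments never reaches {WCity}.
ShipID → WhID, Qty is preserved.
ProdID → WhID is preserved.
Qty → WhID is preserved.
PDesc → ProdID, ShipID is preserved.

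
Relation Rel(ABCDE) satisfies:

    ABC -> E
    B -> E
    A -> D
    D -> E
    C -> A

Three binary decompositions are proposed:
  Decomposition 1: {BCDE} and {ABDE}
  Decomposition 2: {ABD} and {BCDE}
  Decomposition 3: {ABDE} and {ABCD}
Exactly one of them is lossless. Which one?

Decomposition 1: common = {BDE}, closure = {BDE} → lossy.
Decomposition 2: common = {BD}, closure = {BDE} → lossy.
Decomposition 3: common = {ABD}, closure = {ABDE} → lossless.

Decomposition 3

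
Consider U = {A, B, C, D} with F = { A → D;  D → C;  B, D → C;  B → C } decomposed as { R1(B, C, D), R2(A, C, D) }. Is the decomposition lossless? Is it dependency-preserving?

lossy but dependency-preserving

Lossless test: (C, D)⁺ = {C, D}, which is a superkey of neither fragment — lossy.
Dependency preservation: every FD's attributes lie within a single fragment, so each can be enforced locally — preserved.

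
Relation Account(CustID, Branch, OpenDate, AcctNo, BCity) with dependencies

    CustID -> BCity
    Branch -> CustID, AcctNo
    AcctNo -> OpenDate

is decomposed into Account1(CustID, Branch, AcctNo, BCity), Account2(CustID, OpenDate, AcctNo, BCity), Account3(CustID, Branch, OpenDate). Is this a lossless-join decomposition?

Chase test. Columns are CustID, Branch, OpenDate, AcctNo, BCity; row i has aⱼ where attribute j ∈ Accounti, else bᵢⱼ.
Initial tableau (one row per fragment):
  row 1: a1 a2 b13 a4 a5
  row 2: a1 b22 a3 a4 a5
  row 3: a1 a2 a3 b34 b35
Rows 1 and 3 agree on CustID; apply CustID→BCity and equate their BCity entries.
Rows 1 and 3 agree on Branch; apply Branch→CustID, AcctNo and equate their CustID, AcctNo entries.
Rows 1 and 2 agree on AcctNo; apply AcctNo→OpenDate and equate their OpenDate entries.
Row 1 is now all distinguished symbols — the join is lossless.

Yes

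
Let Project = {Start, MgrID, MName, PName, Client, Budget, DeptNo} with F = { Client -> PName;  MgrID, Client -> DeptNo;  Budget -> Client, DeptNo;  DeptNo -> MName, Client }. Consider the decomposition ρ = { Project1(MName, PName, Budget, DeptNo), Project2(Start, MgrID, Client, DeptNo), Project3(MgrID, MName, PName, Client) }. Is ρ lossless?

Chase test. Columns are Start, MgrID, MName, PName, Client, Budget, DeptNo; row i has aⱼ where attribute j ∈ Projecti, else bᵢⱼ.
Initial tableau (one row per fragment):
  row 1: b11 b12 a3 a4 b15 a6 a7
  row 2: a1 a2 b23 b24 a5 b26 a7
  row 3: b31 a2 a3 a4 a5 b36 b37
Rows 2 and 3 agree on Client; apply Client→PName and equate their PName entries.
Rows 2 and 3 agree on MgrID, Client; apply MgrID, Client→DeptNo and equate their DeptNo entries.
Rows 1 and 2 agree on DeptNo; apply DeptNo→MName, Client and equate their MName, Client entries.
No row becomes fully distinguished — the join is lossy.

No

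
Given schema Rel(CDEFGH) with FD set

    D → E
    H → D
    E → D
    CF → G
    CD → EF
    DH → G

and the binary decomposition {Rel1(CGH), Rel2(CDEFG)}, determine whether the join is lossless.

No

Common attributes: Rel1 ∩ Rel2 = {CG}.
No dependency enlarges {CG}, so (CG)⁺ = {CG}.
The closure contains neither all of Rel1 = {CGH} nor all of Rel2 = {CDEFG}, so the common attributes are not a superkey of either fragment. The join is lossy.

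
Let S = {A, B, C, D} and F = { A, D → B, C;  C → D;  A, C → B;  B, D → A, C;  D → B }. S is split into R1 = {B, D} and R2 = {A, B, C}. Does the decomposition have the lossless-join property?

No

Common attributes: R1 ∩ R2 = {B}.
No dependency enlarges {B}, so (B)⁺ = {B}.
The closure contains neither all of R1 = {B, D} nor all of R2 = {A, B, C}, so the common attributes are not a superkey of either fragment. The join is lossy.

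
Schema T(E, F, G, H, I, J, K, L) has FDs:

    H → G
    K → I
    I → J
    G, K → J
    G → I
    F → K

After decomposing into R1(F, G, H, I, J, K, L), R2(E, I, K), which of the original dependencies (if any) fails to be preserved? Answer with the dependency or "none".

none

H → G lies within R1.
K → I lies within R1.
I → J lies within R1.
G, K → J lies within R1.
G → I lies within R1.
F → K lies within R1.
Every dependency is enforceable on the fragments, so the decomposition is dependency-preserving.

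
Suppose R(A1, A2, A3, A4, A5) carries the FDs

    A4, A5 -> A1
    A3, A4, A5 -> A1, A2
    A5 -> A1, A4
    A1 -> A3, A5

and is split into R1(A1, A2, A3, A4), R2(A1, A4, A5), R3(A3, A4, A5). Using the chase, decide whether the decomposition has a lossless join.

Yes

Chase test. Columns are A1, A2, A3, A4, A5; row i has aⱼ where attribute j ∈ Ri, else bᵢⱼ.
Initial tableau (one row per fragment):
  row 1: a1 a2 a3 a4 b15
  row 2: a1 b22 b23 a4 a5
  row 3: b31 b32 a3 a4 a5
Rows 2 and 3 agree on A4, A5; apply A4, A5→A1 and equate their A1 entries.
Rows 1 and 2 agree on A1; apply A1→A3, A5 and equate their A3, A5 entries.
Rows 1 and 2 agree on A3, A4, A5; apply A3, A4, A5→A1, A2 and equate their A1, A2 entries.
Rows 1 and 3 agree on A3, A4, A5; apply A3, A4, A5→A1, A2 and equate their A1, A2 entries.
Row 1 is now all distinguished symbols — the join is lossless.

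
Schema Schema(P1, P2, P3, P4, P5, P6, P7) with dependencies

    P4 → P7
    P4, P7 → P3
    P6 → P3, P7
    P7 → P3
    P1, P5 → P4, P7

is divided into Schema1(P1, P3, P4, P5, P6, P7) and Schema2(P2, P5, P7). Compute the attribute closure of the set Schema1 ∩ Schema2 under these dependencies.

Schema1 ∩ Schema2 = {P5, P7}.
P7 → P3 applies, adding P3
Closure: {P3, P5, P7}.

P3, P5, P7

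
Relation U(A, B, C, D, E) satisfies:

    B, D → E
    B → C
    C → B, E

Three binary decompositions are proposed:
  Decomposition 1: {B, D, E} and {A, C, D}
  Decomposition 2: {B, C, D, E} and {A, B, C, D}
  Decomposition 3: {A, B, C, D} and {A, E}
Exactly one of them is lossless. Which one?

Decomposition 2

Decomposition 1: common = {D}, closure = {D} → lossy.
Decomposition 2: common = {B, C, D}, closure = {B, C, D, E} → lossless.
Decomposition 3: common = {A}, closure = {A} → lossy.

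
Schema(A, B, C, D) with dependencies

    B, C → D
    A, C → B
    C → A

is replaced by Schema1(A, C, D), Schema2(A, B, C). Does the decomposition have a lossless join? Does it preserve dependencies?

Lossless test: (A, C)⁺ = {A, B, C, D}, which contains all of one fragment — lossless.
Dependency preservation: B, C → D is not contained in any single fragment, but the restricted closure of its left-hand side across the fragments still reaches the right-hand side; the remaining FDs each lie inside some fragment. All dependencies are preserved.

lossless and dependency-preserving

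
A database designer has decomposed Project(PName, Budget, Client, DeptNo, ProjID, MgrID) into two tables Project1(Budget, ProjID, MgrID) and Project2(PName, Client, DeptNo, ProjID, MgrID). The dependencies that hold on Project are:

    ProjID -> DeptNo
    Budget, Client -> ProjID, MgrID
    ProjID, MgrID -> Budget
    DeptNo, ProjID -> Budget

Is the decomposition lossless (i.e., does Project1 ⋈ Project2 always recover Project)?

Yes

Common attributes: Project1 ∩ Project2 = {ProjID, MgrID}.
Closure of {ProjID, MgrID}: ProjID → DeptNo applies, adding DeptNo; ProjID, MgrID → Budget applies, adding Budget. So (ProjID, MgrID)⁺ = {Budget, DeptNo, ProjID, MgrID}.
This closure contains every attribute of Project1, so Project1 ∩ Project2 → Project1. The join is lossless.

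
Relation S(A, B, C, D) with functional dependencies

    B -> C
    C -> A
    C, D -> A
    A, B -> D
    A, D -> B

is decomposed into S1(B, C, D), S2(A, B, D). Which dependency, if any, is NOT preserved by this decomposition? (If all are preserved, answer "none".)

C -> A

Check C → A: no single fragment contains all of {A, C}, and the restricted closure of {C} across the fragments never reaches {A}.
B → C is preserved.
C, D → A is preserved.
A, B → D is preserved.
A, D → B is preserved.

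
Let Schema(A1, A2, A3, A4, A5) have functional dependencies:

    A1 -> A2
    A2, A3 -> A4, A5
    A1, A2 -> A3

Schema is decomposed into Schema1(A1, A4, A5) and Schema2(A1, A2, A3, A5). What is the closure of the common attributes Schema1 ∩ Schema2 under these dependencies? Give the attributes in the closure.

A1, A2, A3, A4, A5

Schema1 ∩ Schema2 = {A1, A5}.
A1 → A2 applies, adding A2
A1, A2 → A3 applies, adding A3
A2, A3 → A4, A5 applies, adding A4
Closure: {A1, A2, A3, A4, A5}.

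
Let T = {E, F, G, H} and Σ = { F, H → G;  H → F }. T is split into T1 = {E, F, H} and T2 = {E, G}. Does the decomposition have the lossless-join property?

No

Common attributes: T1 ∩ T2 = {E}.
No dependency enlarges {E}, so (E)⁺ = {E}.
The closure contains neither all of T1 = {E, F, H} nor all of T2 = {E, G}, so the common attributes are not a superkey of either fragment. The join is lossy.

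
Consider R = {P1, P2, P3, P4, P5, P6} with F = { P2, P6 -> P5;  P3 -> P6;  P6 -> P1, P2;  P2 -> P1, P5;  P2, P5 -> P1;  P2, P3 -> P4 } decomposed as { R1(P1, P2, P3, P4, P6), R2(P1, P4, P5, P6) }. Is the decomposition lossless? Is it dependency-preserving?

lossless but not dependency-preserving

Lossless test: (P1, P4, P6)⁺ = {P1, P2, P4, P5, P6}, which contains all of one fragment — lossless.
Dependency preservation: the restricted closure of {P2} across the fragments never reaches {P1, P5}, so P2 → P1, P5 cannot be enforced without a join — not preserved.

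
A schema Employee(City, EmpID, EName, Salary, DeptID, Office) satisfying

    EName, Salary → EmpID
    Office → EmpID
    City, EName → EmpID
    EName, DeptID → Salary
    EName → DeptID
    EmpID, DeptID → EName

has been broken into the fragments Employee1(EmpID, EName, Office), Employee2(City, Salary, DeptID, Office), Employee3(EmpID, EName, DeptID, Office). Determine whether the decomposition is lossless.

Yes

Chase test. Columns are City, EmpID, EName, Salary, DeptID, Office; row i has aⱼ where attribute j ∈ Employeei, else bᵢⱼ.
Initial tableau (one row per fragment):
  row 1: b11 a2 a3 b14 b15 a6
  row 2: a1 b22 b23 a4 a5 a6
  row 3: b31 a2 a3 b34 a5 a6
Rows 1 and 2 agree on Office; apply Office→EmpID and equate their EmpID entries.
Rows 1 and 3 agree on EName; apply EName→DeptID and equate their DeptID entries.
Rows 1 and 2 agree on EmpID, DeptID; apply EmpID, DeptID→EName and equate their EName entries.
Rows 1 and 2 agree on EName, DeptID; apply EName, DeptID→Salary and equate their Salary entries.
Rows 1 and 3 agree on EName, DeptID; apply EName, DeptID→Salary and equate their Salary entries.
Row 2 is now all distinguished symbols — the join is lossless.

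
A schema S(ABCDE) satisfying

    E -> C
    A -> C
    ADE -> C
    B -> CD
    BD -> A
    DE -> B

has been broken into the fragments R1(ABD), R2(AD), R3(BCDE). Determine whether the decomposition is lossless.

Chase test. Columns are ABCDE; row i has aⱼ where attribute j ∈ Ri, else bᵢⱼ.
Initial tableau (one row per fragment):
  row 1: a1 a2 b13 a4 b15
  row 2: a1 b22 b23 a4 b25
  row 3: b31 a2 a3 a4 a5
Rows 1 and 2 agree on A; apply A→C and equate their C entries.
Rows 1 and 3 agree on B; apply B→CD and equate their CD entries.
Rows 1 and 3 agree on BD; apply BD→A and equate their A entries.
Row 3 is now all distinguished symbols — the join is lossless.

Yes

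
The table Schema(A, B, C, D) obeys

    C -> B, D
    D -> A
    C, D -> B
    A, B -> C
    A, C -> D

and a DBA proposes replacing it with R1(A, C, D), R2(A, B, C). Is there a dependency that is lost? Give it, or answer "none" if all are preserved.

none

C → B, D: restricted closure across fragments reaches B, D.
D → A lies within R1.
C, D → B: restricted closure across fragments reaches B.
A, B → C lies within R2.
A, C → D lies within R1.
Every dependency is enforceable on the fragments, so the decomposition is dependency-preserving.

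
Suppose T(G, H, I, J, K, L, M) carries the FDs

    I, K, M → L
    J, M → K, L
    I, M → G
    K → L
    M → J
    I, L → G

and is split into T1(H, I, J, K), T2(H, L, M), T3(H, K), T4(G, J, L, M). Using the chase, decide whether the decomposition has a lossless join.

Chase test. Columns are G, H, I, J, K, L, M; row i has aⱼ where attribute j ∈ Ti, else bᵢⱼ.
Initial tableau (one row per fragment):
  row 1: b11 a2 a3 a4 a5 b16 b17
  row 2: b21 a2 b23 b24 b25 a6 a7
  row 3: b31 a2 b33 b34 a5 b36 b37
  row 4: a1 b42 b43 a4 b45 a6 a7
Rows 1 and 3 agree on K; apply K→L and equate their L entries.
Rows 2 and 4 agree on M; apply M→J and equate their J entries.
Rows 2 and 4 agree on J, M; apply J, M→K, L and equate their K, L entries.
No row becomes fully distinguished — the join is lossy.

No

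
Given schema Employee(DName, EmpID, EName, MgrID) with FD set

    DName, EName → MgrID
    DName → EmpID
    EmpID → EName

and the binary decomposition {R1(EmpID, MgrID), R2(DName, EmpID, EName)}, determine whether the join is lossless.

No

Common attributes: R1 ∩ R2 = {EmpID}.
Closure of {EmpID}: EmpID → EName applies, adding EName. So (EmpID)⁺ = {EmpID, EName}.
The closure contains neither all of R1 = {EmpID, MgrID} nor all of R2 = {DName, EmpID, EName}, so the common attributes are not a superkey of either fragment. The join is lossy.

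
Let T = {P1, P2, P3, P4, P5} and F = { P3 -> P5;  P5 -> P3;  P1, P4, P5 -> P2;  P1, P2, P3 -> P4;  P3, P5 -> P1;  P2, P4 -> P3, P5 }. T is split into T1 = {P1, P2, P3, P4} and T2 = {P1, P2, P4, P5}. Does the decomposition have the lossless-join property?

Yes

Common attributes: T1 ∩ T2 = {P1, P2, P4}.
Closure of {P1, P2, P4}: P2, P4 → P3, P5 applies, adding P3, P5. So (P1, P2, P4)⁺ = {P1, P2, P3, P4, P5}.
This closure contains every attribute of T1, so T1 ∩ T2 → T1. The join is lossless.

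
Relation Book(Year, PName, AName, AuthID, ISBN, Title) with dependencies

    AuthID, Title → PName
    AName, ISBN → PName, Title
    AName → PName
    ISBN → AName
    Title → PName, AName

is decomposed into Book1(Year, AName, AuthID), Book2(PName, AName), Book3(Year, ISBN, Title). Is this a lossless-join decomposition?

Chase test. Columns are Year, PName, AName, AuthID, ISBN, Title; row i has aⱼ where attribute j ∈ Booki, else bᵢⱼ.
Initial tableau (one row per fragment):
  row 1: a1 b12 a3 a4 b15 b16
  row 2: b21 a2 a3 b24 b25 b26
  row 3: a1 b32 b33 b34 a5 a6
Rows 1 and 2 agree on AName; apply AName→PName and equate their PName entries.
No row becomes fully distinguished — the join is lossy.

No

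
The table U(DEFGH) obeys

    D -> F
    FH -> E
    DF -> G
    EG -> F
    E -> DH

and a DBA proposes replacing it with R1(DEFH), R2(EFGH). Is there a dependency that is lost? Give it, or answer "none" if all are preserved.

DF -> G

Check DF → G: no single fragment contains all of {DFG}, and the restricted closure of {DF} across the fragments never reaches {G}.
D → F is preserved.
FH → E is preserved.
EG → F is preserved.
E → DH is preserved.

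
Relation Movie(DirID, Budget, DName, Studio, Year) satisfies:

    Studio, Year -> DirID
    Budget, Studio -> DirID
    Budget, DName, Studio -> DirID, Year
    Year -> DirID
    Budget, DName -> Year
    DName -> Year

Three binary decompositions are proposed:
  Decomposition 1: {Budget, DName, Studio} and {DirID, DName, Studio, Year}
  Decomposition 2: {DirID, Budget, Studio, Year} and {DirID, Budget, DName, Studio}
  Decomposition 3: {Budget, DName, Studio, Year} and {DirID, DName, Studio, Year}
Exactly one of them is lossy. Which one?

Decomposition 1: common = {DName, Studio}, closure = {DirID, DName, Studio, Year} → lossless.
Decomposition 2: common = {DirID, Budget, Studio}, closure = {DirID, Budget, Studio} → lossy.
Decomposition 3: common = {DName, Studio, Year}, closure = {DirID, DName, Studio, Year} → lossless.

Decomposition 2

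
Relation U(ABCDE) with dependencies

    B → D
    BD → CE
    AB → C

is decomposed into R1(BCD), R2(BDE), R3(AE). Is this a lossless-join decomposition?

No

Chase test. Columns are ABCDE; row i has aⱼ where attribute j ∈ Ri, else bᵢⱼ.
Initial tableau (one row per fragment):
  row 1: b11 a2 a3 a4 b15
  row 2: b21 a2 b23 a4 a5
  row 3: a1 b32 b33 b34 a5
Rows 1 and 2 agree on BD; apply BD→CE and equate their CE entries.
No row becomes fully distinguished — the join is lossy.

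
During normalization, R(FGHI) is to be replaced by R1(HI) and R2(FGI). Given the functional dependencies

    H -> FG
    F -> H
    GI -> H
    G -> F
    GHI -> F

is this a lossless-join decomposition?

No

Common attributes: R1 ∩ R2 = {I}.
No dependency enlarges {I}, so (I)⁺ = {I}.
The closure contains neither all of R1 = {HI} nor all of R2 = {FGI}, so the common attributes are not a superkey of either fragment. The join is lossy.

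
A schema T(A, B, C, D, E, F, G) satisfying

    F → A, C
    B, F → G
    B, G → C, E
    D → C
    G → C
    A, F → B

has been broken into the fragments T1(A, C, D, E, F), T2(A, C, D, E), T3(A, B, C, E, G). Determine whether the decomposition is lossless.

No

Chase test. Columns are A, B, C, D, E, F, G; row i has aⱼ where attribute j ∈ Ti, else bᵢⱼ.
Initial tableau (one row per fragment):
  row 1: a1 b12 a3 a4 a5 a6 b17
  row 2: a1 b22 a3 a4 a5 b26 b27
  row 3: a1 a2 a3 b34 a5 b36 a7
No row becomes fully distinguished — the join is lossy.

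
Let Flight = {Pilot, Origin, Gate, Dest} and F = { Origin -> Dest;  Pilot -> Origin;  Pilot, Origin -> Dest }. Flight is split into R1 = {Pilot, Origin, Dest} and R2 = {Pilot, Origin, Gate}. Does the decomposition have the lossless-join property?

Yes

Common attributes: R1 ∩ R2 = {Pilot, Origin}.
Closure of {Pilot, Origin}: Origin → Dest applies, adding Dest. So (Pilot, Origin)⁺ = {Pilot, Origin, Dest}.
This closure contains every attribute of R1, so R1 ∩ R2 → R1. The join is lossless.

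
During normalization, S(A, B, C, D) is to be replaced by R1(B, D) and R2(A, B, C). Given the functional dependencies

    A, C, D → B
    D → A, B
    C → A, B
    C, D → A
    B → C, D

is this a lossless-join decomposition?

Common attributes: R1 ∩ R2 = {B}.
Closure of {B}: B → C, D applies, adding C, D; D → A, B applies, adding A. So (B)⁺ = {A, B, C, D}.
This closure contains every attribute of R1, so R1 ∩ R2 → R1. The join is lossless.

Yes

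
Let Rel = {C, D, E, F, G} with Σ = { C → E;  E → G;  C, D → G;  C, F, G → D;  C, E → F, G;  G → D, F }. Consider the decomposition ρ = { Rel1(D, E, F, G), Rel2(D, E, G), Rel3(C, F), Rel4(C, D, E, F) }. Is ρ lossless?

Chase test. Columns are C, D, E, F, G; row i has aⱼ where attribute j ∈ Reli, else bᵢⱼ.
Initial tableau (one row per fragment):
  row 1: b11 a2 a3 a4 a5
  row 2: b21 a2 a3 b24 a5
  row 3: a1 b32 b33 a4 b35
  row 4: a1 a2 a3 a4 b45
Rows 3 and 4 agree on C; apply C→E and equate their E entries.
Rows 1 and 3 agree on E; apply E→G and equate their G entries.
Rows 1 and 4 agree on E; apply E→G and equate their G entries.
Rows 3 and 4 agree on C, F, G; apply C, F, G→D and equate their D entries.
Rows 1 and 2 agree on G; apply G→D, F and equate their D, F entries.
Row 3 is now all distinguished symbols — the join is lossless.

Yes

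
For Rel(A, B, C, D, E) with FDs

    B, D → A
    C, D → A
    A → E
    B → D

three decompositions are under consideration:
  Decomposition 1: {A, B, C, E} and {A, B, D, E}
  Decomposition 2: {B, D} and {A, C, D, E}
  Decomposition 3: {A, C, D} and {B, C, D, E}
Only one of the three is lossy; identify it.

Decomposition 1: common = {A, B, E}, closure = {A, B, D, E} → lossless.
Decomposition 2: common = {D}, closure = {D} → lossy.
Decomposition 3: common = {C, D}, closure = {A, C, D, E} → lossless.

Decomposition 2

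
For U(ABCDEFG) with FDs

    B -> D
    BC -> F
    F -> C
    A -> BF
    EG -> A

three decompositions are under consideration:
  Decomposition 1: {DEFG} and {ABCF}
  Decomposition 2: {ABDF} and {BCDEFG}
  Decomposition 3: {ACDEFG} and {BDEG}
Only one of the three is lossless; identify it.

Decomposition 1: common = {F}, closure = {CF} → lossy.
Decomposition 2: common = {BDF}, closure = {BCDF} → lossy.
Decomposition 3: common = {DEG}, closure = {ABCDEFG} → lossless.

Decomposition 3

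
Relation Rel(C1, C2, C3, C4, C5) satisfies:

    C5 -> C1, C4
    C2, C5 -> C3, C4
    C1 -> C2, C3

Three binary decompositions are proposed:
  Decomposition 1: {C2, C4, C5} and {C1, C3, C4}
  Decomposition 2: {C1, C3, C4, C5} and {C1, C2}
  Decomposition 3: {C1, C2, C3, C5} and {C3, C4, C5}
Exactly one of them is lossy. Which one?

Decomposition 1

Decomposition 1: common = {C4}, closure = {C4} → lossy.
Decomposition 2: common = {C1}, closure = {C1, C2, C3} → lossless.
Decomposition 3: common = {C3, C5}, closure = {C1, C2, C3, C4, C5} → lossless.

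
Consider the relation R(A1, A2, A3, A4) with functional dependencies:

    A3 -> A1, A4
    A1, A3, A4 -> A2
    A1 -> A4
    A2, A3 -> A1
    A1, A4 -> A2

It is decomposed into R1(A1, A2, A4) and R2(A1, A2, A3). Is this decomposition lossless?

Yes

Common attributes: R1 ∩ R2 = {A1, A2}.
Closure of {A1, A2}: A1 → A4 applies, adding A4. So (A1, A2)⁺ = {A1, A2, A4}.
This closure contains every attribute of R1, so R1 ∩ R2 → R1. The join is lossless.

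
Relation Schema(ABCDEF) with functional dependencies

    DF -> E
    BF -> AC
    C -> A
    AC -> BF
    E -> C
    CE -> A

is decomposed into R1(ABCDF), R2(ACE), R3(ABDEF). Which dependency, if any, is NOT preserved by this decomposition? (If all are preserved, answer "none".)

DF → E lies within R3.
BF → AC lies within R1.
C → A lies within R1.
AC → BF lies within R1.
E → C lies within R2.
CE → A lies within R2.
Every dependency is enforceable on the fragments, so the decomposition is dependency-preserving.

none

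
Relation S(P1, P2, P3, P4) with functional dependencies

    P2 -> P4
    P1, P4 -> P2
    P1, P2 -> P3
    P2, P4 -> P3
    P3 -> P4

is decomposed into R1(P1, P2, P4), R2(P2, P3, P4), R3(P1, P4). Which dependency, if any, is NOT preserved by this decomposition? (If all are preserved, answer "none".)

none

P2 → P4 lies within R1.
P1, P4 → P2 lies within R1.
P1, P2 → P3: restricted closure across fragments reaches P3.
P2, P4 → P3 lies within R2.
P3 → P4 lies within R2.
Every dependency is enforceable on the fragments, so the decomposition is dependency-preserving.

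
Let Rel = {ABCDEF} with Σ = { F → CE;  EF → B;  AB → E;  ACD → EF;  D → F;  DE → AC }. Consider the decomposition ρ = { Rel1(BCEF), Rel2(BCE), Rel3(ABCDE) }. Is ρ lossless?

No

Chase test. Columns are ABCDEF; row i has aⱼ where attribute j ∈ Reli, else bᵢⱼ.
Initial tableau (one row per fragment):
  row 1: b11 a2 a3 b14 a5 a6
  row 2: b21 a2 a3 b24 a5 b26
  row 3: a1 a2 a3 a4 a5 b36
No row becomes fully distinguished — the join is lossy.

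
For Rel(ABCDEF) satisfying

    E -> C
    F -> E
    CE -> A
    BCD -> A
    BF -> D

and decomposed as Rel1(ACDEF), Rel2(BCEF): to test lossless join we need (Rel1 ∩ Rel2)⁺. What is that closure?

ACEF

Rel1 ∩ Rel2 = {CEF}.
CE → A applies, adding A
Closure: {ACEF}.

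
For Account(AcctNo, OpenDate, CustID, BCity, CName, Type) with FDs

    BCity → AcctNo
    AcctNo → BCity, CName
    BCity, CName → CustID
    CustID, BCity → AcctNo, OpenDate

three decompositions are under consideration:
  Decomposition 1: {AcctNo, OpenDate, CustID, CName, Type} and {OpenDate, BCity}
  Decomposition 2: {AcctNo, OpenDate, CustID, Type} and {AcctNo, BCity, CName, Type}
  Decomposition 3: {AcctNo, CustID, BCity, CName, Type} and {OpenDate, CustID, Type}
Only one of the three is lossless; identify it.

Decomposition 2

Decomposition 1: common = {OpenDate}, closure = {OpenDate} → lossy.
Decomposition 2: common = {AcctNo, Type}, closure = {AcctNo, OpenDate, CustID, BCity, CName, Type} → lossless.
Decomposition 3: common = {CustID, Type}, closure = {CustID, Type} → lossy.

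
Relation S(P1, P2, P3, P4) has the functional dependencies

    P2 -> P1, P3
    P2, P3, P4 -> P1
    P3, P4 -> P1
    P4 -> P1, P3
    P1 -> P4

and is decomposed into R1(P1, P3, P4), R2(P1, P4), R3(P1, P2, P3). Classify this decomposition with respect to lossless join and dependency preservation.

lossless and dependency-preserving

Lossless test (chase): Rows 1 and 2 agree on P4; apply P4→P1, P3 and equate their P1, P3 entries. Rows 1 and 3 agree on P1; apply P1→P4 and equate their P4 entries. Row 3 is now all distinguished symbols — the join is lossless.
Dependency preservation: P2, P3, P4 → P1 is not contained in any single fragment, but the restricted closure of its left-hand side across the fragments still reaches the right-hand side; the remaining FDs each lie inside some fragment. All dependencies are preserved.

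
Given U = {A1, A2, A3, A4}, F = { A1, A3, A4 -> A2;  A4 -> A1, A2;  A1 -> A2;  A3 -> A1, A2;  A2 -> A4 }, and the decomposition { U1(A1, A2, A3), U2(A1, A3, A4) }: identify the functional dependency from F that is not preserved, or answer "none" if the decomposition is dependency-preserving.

A1, A3, A4 → A2: restricted closure across fragments reaches A2.
A4 → A1, A2: restricted closure across fragments reaches A1, A2.
A1 → A2 lies within U1.
A3 → A1, A2 lies within U1.
A2 → A4: restricted closure across fragments reaches A4.
Every dependency is enforceable on the fragments, so the decomposition is dependency-preserving.

none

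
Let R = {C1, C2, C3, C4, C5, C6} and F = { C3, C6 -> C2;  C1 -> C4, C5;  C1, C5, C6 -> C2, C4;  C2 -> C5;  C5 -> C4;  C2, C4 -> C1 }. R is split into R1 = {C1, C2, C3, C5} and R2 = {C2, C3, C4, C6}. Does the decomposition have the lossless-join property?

Common attributes: R1 ∩ R2 = {C2, C3}.
Closure of {C2, C3}: C2 → C5 applies, adding C5; C5 → C4 applies, adding C4; C2, C4 → C1 applies, adding C1. So (C2, C3)⁺ = {C1, C2, C3, C4, C5}.
This closure contains every attribute of R1, so R1 ∩ R2 → R1. The join is lossless.

Yes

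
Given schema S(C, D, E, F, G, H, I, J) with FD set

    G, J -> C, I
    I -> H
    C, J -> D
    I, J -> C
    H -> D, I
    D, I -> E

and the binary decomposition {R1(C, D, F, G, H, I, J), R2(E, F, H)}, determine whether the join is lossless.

Common attributes: R1 ∩ R2 = {F, H}.
Closure of {F, H}: H → D, I applies, adding D, I; D, I → E applies, adding E. So (F, H)⁺ = {D, E, F, H, I}.
This closure contains every attribute of R2, so R1 ∩ R2 → R2. The join is lossless.

Yes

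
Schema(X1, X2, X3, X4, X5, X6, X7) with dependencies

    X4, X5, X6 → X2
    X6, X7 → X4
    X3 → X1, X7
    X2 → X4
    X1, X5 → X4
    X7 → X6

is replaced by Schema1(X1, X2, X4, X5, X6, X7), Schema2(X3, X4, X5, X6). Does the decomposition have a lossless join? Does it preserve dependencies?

lossy and not dependency-preserving

Lossless test: (X4, X5, X6)⁺ = {X2, X4, X5, X6}, which is a superkey of neither fragment — lossy.
Dependency preservation: the restricted closure of {X3} across the fragments never reaches {X1, X7}, so X3 → X1, X7 cannot be enforced without a join — not preserved.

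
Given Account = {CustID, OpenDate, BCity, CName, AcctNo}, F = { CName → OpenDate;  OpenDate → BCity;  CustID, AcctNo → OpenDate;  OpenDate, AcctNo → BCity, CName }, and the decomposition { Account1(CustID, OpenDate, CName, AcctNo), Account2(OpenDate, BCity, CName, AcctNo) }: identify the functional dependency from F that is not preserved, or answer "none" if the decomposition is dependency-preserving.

CName → OpenDate lies within Account1.
OpenDate → BCity lies within Account2.
CustID, AcctNo → OpenDate lies within Account1.
OpenDate, AcctNo → BCity, CName lies within Account2.
Every dependency is enforceable on the fragments, so the decomposition is dependency-preserving.

none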